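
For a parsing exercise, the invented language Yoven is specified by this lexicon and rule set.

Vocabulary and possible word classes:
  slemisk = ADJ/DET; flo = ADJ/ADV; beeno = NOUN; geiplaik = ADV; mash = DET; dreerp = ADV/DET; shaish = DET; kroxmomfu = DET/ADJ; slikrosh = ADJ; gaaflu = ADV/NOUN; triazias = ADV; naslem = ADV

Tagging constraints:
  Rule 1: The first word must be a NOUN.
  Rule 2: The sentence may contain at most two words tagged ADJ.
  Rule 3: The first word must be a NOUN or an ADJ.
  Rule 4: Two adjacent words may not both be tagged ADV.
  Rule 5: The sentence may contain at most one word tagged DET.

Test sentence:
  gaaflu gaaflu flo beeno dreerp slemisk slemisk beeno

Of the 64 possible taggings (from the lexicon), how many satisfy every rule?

8

Candidates per position — 1:gaaflu {ADV,NOUN}; 2:gaaflu {ADV,NOUN}; 3:flo {ADJ,ADV}; 4:beeno {NOUN}; 5:dreerp {ADV,DET}; 6:slemisk {ADJ,DET}; 7:slemisk {ADJ,DET}; 8:beeno {NOUN}.
There are 64 candidate sequences in total.
Checking each against the rules leaves 8 sequences.
Count = 8.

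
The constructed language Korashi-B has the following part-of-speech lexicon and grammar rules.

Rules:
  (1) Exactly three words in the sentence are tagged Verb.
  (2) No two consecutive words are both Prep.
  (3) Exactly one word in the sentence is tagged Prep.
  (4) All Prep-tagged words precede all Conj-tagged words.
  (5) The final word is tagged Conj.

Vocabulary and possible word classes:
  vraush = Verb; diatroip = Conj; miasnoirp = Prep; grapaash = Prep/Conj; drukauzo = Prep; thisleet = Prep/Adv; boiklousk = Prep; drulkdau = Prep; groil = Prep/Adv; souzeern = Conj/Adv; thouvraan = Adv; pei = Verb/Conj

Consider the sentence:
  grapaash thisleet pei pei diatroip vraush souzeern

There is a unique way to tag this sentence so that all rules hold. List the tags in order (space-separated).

Candidates per position — 1:grapaash {Prep,Conj}; 2:thisleet {Prep,Adv}; 3:pei {Verb,Conj}; 4:pei {Verb,Conj}; 5:diatroip {Conj}; 6:vraush {Verb}; 7:souzeern {Conj,Adv}.
Word 3 cannot be Conj — rule 1 would then fail for every completion. It is Verb.
Word 4 cannot be Conj — rule 1 would then fail for every completion. It is Verb.
Word 7 cannot be Adv — rule 5 would then fail for every completion. It is Conj.
The remaining ambiguous positions (1, 2) are resolved jointly — only one combination satisfies every rule.
The only consistent sequence is: Prep Adv Verb Verb Conj Verb Conj.
Checking: rule 1 ok; rule 2 ok; rule 3 ok; rule 4 ok; rule 5 ok.

Prep Adv Verb Verb Conj Verb Conj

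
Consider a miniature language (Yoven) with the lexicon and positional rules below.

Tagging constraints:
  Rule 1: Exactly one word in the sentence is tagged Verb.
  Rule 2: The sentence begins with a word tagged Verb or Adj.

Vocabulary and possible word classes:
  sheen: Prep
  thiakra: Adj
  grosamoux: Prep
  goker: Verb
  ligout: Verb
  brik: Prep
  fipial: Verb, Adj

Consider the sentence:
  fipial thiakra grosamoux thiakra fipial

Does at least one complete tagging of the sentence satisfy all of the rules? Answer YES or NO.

YES

Candidates per position — 1:fipial {Verb,Adj}; 2:thiakra {Adj}; 3:grosamoux {Prep}; 4:thiakra {Adj}; 5:fipial {Verb,Adj}.
One satisfying assignment: Verb Adj Prep Adj Adj.
Rule-by-rule: rule 1 ok; rule 2 ok.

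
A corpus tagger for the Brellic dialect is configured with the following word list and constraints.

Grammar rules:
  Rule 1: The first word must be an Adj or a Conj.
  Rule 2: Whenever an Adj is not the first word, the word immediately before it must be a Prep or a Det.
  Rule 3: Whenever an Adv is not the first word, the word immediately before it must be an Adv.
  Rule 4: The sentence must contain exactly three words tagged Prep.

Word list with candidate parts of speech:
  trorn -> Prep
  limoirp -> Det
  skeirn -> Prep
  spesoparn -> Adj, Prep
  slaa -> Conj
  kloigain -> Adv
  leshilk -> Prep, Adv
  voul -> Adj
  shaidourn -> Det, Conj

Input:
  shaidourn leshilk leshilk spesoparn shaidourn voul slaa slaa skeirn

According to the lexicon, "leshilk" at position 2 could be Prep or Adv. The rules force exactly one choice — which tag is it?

Prep

Candidates per position — 1:shaidourn {Det,Conj}; 2:leshilk {Prep,Adv}; 3:leshilk {Prep,Adv}; 4:spesoparn {Adj,Prep}; 5:shaidourn {Det,Conj}; 6:voul {Adj}; 7:slaa {Conj}; 8:slaa {Conj}; 9:skeirn {Prep}.
At position 1, choosing Det makes rule 1 impossible to satisfy; hence Conj.
At position 2, choosing Adv makes rule 3 impossible to satisfy; hence Prep.
At position 3, choosing Adv makes rule 3 impossible to satisfy; hence Prep.
At position 4, choosing Prep makes rule 4 impossible to satisfy; hence Adj.
At position 5, choosing Conj makes rule 2 impossible to satisfy; hence Det.
That leaves exactly one tagging: Conj Prep Prep Adj Det Adj Conj Conj Prep.
Checking: rule 1 satisfied; rule 2 satisfied; rule 3 satisfied; rule 4 satisfied.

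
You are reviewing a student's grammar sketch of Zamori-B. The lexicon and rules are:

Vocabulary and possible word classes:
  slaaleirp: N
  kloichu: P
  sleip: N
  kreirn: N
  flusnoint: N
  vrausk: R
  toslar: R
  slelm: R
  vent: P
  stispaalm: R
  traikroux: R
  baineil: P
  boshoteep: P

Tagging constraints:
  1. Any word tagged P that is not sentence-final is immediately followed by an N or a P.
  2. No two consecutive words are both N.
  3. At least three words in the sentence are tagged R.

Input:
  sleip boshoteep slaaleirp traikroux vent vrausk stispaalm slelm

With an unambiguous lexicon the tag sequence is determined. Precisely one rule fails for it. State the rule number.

1

Fixed tagging: N P N R P R R R.
Checking each rule: R1 fails, R2 ok, R3 ok.
Only rule 1 fails.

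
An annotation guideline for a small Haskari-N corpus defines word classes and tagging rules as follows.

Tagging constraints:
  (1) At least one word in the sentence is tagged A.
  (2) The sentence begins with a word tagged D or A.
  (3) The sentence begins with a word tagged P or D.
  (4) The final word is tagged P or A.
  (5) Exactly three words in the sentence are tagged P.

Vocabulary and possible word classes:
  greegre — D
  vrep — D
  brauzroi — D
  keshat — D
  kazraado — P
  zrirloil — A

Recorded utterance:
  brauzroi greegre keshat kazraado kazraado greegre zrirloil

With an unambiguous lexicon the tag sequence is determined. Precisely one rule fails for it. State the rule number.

5

Fixed tagging: D D D P P D A.
Checking each rule: R1 ok, R2 ok, R3 ok, R4 ok, R5 fails.
Only rule 5 fails.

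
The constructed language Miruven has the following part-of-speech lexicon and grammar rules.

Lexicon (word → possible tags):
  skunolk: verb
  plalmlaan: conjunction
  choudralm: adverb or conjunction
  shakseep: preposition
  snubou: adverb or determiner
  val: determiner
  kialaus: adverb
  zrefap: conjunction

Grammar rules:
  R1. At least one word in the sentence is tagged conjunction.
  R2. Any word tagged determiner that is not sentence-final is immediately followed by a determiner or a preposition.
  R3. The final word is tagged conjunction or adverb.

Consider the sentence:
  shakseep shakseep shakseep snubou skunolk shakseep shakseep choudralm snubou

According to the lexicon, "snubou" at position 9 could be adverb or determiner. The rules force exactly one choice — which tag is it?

Candidates per position — 1:shakseep {preposition}; 2:shakseep {preposition}; 3:shakseep {preposition}; 4:snubou {adverb,determiner}; 5:skunolk {verb}; 6:shakseep {preposition}; 7:shakseep {preposition}; 8:choudralm {adverb,conjunction}; 9:snubou {adverb,determiner}.
At position 4, choosing determiner makes rule 2 impossible to satisfy; hence adverb.
At position 8, choosing adverb makes rule 1 impossible to satisfy; hence conjunction.
At position 9, choosing determiner makes rule 3 impossible to satisfy; hence adverb.
The only consistent sequence is: preposition preposition preposition adverb verb preposition preposition conjunction adverb.
Checking: rule 1 satisfied; rule 2 satisfied; rule 3 satisfied.

adverb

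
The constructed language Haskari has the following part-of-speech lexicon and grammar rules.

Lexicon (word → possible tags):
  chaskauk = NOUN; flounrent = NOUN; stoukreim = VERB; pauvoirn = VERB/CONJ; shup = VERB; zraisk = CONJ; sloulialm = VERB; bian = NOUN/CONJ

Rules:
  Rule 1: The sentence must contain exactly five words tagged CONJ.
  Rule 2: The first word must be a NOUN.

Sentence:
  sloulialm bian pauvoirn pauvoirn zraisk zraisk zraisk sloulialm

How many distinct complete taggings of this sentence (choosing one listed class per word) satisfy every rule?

Candidates per position — 1:sloulialm {VERB}; 2:bian {NOUN,CONJ}; 3:pauvoirn {VERB,CONJ}; 4:pauvoirn {VERB,CONJ}; 5:zraisk {CONJ}; 6:zraisk {CONJ}; 7:zraisk {CONJ}; 8:sloulialm {VERB}.
There are 8 candidate sequences in total.
Rule 2 cannot be satisfied by any choice of tags from the lexicon.
So there is no consistent tagging.
Count = 0.

0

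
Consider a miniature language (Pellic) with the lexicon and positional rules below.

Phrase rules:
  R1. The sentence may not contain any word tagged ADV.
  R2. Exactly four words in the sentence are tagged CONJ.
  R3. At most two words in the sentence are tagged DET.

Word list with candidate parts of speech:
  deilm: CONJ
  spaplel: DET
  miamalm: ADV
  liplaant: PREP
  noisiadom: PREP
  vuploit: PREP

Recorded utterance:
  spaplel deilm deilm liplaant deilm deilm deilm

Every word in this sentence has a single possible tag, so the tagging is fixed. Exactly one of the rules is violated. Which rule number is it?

Fixed tagging: DET CONJ CONJ PREP CONJ CONJ CONJ.
Rule check: R1 ok, R2 fails, R3 ok.
Only rule 2 fails.

2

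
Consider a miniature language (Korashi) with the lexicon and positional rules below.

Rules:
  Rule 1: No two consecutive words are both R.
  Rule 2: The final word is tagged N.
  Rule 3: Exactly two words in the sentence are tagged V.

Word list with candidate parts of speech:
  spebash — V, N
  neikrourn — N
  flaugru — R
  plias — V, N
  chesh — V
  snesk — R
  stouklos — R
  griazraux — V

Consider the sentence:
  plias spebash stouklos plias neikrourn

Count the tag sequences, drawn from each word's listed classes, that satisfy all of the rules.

Candidates per position — 1:plias {V,N}; 2:spebash {V,N}; 3:stouklos {R}; 4:plias {V,N}; 5:neikrourn {N}.
There are 8 candidate sequences in total.
The sequences that satisfy every rule: V V R N N; V N R V N; N V R V N.
Count = 3.

3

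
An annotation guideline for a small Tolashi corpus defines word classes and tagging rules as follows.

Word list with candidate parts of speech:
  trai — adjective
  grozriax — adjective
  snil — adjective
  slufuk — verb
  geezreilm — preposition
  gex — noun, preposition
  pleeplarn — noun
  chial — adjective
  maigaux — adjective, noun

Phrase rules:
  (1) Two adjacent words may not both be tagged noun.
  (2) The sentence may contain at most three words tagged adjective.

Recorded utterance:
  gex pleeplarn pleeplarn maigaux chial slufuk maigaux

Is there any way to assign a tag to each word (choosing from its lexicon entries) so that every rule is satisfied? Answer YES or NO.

NO

Candidates per position — 1:gex {noun,preposition}; 2:pleeplarn {noun}; 3:pleeplarn {noun}; 4:maigaux {adjective,noun}; 5:chial {adjective}; 6:slufuk {verb}; 7:maigaux {adjective,noun}.
Rule 1 cannot be satisfied by any choice of tags from the lexicon.
So there is no consistent tagging.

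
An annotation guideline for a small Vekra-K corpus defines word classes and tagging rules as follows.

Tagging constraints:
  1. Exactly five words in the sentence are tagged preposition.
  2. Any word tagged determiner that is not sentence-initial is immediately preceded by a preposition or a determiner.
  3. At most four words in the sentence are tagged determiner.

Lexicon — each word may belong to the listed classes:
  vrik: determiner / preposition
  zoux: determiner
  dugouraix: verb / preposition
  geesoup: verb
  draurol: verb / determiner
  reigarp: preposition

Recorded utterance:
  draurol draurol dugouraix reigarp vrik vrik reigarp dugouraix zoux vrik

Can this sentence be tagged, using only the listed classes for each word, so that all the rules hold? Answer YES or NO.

YES

Candidates per position — 1:draurol {verb,determiner}; 2:draurol {verb,determiner}; 3:dugouraix {verb,preposition}; 4:reigarp {preposition}; 5:vrik {determiner,preposition}; 6:vrik {determiner,preposition}; 7:reigarp {preposition}; 8:dugouraix {verb,preposition}; 9:zoux {determiner}; 10:vrik {determiner,preposition}.
One satisfying assignment: determiner verb preposition preposition determiner preposition preposition preposition determiner determiner.
Checking: rule 1 holds; rule 2 holds; rule 3 holds.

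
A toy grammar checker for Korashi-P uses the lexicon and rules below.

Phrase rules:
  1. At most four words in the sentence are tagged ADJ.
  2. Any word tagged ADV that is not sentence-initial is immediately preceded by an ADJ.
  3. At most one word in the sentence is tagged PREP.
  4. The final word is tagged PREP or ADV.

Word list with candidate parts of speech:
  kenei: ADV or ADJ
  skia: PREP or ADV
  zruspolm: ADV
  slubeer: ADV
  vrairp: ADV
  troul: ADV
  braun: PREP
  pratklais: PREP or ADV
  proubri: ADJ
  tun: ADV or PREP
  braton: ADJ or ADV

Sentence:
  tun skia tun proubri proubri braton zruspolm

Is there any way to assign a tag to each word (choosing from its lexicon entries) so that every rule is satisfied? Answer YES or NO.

NO

Candidates per position — 1:tun {ADV,PREP}; 2:skia {PREP,ADV}; 3:tun {ADV,PREP}; 4:proubri {ADJ}; 5:proubri {ADJ}; 6:braton {ADJ,ADV}; 7:zruspolm {ADV}.
Every candidate sequence violates at least one rule; no consistent tagging exists.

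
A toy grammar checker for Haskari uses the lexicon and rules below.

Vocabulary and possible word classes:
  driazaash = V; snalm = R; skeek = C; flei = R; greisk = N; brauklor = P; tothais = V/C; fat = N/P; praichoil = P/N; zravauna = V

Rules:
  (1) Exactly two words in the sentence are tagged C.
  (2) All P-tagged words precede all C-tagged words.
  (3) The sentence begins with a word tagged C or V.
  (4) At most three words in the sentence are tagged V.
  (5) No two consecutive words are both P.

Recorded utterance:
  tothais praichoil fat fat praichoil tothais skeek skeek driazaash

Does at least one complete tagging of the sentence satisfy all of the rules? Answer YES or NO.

Candidates per position — 1:tothais {V,C}; 2:praichoil {P,N}; 3:fat {N,P}; 4:fat {N,P}; 5:praichoil {P,N}; 6:tothais {V,C}; 7:skeek {C}; 8:skeek {C}; 9:driazaash {V}.
One satisfying assignment: V P N P N V C C V.
Rule-by-rule: rule 1 ok; rule 2 ok; rule 3 ok; rule 4 ok; rule 5 ok.

YES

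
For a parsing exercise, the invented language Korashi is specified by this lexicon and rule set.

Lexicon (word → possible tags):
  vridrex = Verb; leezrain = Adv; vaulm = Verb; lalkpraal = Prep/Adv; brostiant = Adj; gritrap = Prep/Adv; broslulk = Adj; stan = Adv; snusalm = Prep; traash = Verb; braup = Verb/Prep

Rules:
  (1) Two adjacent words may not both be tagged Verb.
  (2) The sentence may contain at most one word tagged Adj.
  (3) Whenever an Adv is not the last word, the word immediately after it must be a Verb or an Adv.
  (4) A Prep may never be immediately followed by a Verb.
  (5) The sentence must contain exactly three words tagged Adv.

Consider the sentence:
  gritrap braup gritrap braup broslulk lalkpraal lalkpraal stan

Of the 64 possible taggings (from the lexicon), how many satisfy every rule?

Candidates per position — 1:gritrap {Prep,Adv}; 2:braup {Verb,Prep}; 3:gritrap {Prep,Adv}; 4:braup {Verb,Prep}; 5:broslulk {Adj}; 6:lalkpraal {Prep,Adv}; 7:lalkpraal {Prep,Adv}; 8:stan {Adv}.
There are 64 candidate sequences in total.
The sequences that satisfy every rule: Prep Prep Prep Prep Adj Adv Adv Adv; Prep Prep Adv Verb Adj Prep Adv Adv; Adv Verb Prep Prep Adj Prep Adv Adv; Adv Verb Adv Verb Adj Prep Prep Adv.
Count = 4.

4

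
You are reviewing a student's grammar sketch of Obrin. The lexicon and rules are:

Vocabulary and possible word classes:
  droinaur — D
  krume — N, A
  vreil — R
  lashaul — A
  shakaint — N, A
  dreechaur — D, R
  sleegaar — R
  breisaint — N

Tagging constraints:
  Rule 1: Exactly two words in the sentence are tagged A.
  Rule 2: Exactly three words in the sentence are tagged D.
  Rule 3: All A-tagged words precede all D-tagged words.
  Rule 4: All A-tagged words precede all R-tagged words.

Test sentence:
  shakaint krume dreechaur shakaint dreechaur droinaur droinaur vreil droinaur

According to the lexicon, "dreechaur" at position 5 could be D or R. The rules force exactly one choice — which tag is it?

Candidates per position — 1:shakaint {N,A}; 2:krume {N,A}; 3:dreechaur {D,R}; 4:shakaint {N,A}; 5:dreechaur {D,R}; 6:droinaur {D}; 7:droinaur {D}; 8:vreil {R}; 9:droinaur {D}.
If word 3 were D, no tagging could satisfy rule 2; so word 3 is R.
If word 4 were A, no tagging could satisfy rule 4; so word 4 is N.
If word 5 were D, no tagging could satisfy rule 2; so word 5 is R.
If word 1 were N, no tagging could satisfy rule 1; so word 1 is A.
If word 2 were N, no tagging could satisfy rule 1; so word 2 is A.
The only consistent sequence is: A A R N R D D R D.
Check: rule 1 ✓; rule 2 ✓; rule 3 ✓; rule 4 ✓.

R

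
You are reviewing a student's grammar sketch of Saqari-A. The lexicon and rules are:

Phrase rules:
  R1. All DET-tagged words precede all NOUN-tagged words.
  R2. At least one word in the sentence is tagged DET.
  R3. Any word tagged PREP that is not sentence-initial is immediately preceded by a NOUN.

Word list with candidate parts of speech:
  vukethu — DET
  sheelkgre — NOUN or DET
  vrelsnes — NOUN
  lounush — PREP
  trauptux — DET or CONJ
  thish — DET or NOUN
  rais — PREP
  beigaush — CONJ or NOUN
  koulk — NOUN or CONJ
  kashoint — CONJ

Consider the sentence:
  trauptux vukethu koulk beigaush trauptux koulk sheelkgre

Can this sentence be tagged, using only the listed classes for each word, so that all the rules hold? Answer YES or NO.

Candidates per position — 1:trauptux {DET,CONJ}; 2:vukethu {DET}; 3:koulk {NOUN,CONJ}; 4:beigaush {CONJ,NOUN}; 5:trauptux {DET,CONJ}; 6:koulk {NOUN,CONJ}; 7:sheelkgre {NOUN,DET}.
One satisfying assignment: DET DET CONJ CONJ CONJ CONJ DET.
Checking: rule 1 satisfied; rule 2 satisfied; rule 3 satisfied.

YES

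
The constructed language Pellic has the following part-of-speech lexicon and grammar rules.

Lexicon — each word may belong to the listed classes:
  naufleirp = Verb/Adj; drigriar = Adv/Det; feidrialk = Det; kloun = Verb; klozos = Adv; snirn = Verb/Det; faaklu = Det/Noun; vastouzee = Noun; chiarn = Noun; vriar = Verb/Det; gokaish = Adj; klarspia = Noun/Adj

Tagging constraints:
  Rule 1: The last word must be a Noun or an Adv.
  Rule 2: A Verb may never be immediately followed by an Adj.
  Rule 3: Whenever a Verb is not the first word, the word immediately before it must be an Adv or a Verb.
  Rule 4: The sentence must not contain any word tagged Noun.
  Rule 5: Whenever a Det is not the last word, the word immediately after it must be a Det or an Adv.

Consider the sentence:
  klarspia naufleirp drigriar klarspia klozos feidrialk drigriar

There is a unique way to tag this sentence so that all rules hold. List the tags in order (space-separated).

Candidates per position — 1:klarspia {Noun,Adj}; 2:naufleirp {Verb,Adj}; 3:drigriar {Adv,Det}; 4:klarspia {Noun,Adj}; 5:klozos {Adv}; 6:feidrialk {Det}; 7:drigriar {Adv,Det}.
If word 1 were Noun, no tagging could satisfy rule 4; so word 1 is Adj.
If word 2 were Verb, no tagging could satisfy rule 3; so word 2 is Adj.
If word 3 were Det, no tagging could satisfy rule 5; so word 3 is Adv.
If word 4 were Noun, no tagging could satisfy rule 4; so word 4 is Adj.
If word 7 were Det, no tagging could satisfy rule 1; so word 7 is Adv.
The only consistent sequence is: Adj Adj Adv Adj Adv Det Adv.
Rule-by-rule: rule 1 ok; rule 2 ok; rule 3 ok; rule 4 ok; rule 5 ok.

Adj Adj Adv Adj Adv Det Adv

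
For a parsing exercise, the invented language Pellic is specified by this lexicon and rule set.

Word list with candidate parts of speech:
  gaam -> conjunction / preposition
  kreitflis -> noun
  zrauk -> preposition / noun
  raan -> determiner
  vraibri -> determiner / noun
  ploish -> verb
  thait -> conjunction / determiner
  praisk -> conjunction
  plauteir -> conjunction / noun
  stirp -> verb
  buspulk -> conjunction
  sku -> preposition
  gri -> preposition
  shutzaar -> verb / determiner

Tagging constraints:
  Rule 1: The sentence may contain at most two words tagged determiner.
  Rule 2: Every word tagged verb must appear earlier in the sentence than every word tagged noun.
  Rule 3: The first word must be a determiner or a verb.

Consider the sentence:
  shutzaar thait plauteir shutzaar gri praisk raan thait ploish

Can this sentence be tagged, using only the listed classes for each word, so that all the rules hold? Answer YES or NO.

YES

Candidates per position — 1:shutzaar {verb,determiner}; 2:thait {conjunction,determiner}; 3:plauteir {conjunction,noun}; 4:shutzaar {verb,determiner}; 5:gri {preposition}; 6:praisk {conjunction}; 7:raan {determiner}; 8:thait {conjunction,determiner}; 9:ploish {verb}.
One satisfying assignment: verb conjunction conjunction determiner preposition conjunction determiner conjunction verb.
Rule-by-rule: rule 1 ok; rule 2 ok; rule 3 ok.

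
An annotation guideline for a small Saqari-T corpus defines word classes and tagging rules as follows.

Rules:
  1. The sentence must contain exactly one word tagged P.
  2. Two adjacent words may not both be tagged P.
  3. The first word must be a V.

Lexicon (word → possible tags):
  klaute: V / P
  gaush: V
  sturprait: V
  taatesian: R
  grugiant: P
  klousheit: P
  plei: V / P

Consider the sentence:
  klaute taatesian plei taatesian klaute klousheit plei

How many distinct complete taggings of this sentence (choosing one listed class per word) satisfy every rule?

1

Candidates per position — 1:klaute {V,P}; 2:taatesian {R}; 3:plei {V,P}; 4:taatesian {R}; 5:klaute {V,P}; 6:klousheit {P}; 7:plei {V,P}.
There are 16 candidate sequences in total.
The sequences that satisfy every rule: V R V R V P V.
Count = 1.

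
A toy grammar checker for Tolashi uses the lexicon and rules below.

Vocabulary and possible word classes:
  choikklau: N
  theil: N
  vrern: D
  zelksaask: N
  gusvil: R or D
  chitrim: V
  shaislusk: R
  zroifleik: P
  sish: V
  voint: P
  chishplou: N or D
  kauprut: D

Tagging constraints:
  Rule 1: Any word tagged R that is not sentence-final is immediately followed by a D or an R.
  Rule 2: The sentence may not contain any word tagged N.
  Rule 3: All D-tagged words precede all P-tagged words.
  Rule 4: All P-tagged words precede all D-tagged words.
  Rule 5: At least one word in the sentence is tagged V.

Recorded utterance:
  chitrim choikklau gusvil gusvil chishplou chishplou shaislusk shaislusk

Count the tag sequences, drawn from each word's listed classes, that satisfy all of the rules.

Candidates per position — 1:chitrim {V}; 2:choikklau {N}; 3:gusvil {R,D}; 4:gusvil {R,D}; 5:chishplou {N,D}; 6:chishplou {N,D}; 7:shaislusk {R}; 8:shaislusk {R}.
There are 16 candidate sequences in total.
Rule 2 cannot be satisfied by any choice of tags from the lexicon.
So there is no consistent tagging.
Count = 0.

0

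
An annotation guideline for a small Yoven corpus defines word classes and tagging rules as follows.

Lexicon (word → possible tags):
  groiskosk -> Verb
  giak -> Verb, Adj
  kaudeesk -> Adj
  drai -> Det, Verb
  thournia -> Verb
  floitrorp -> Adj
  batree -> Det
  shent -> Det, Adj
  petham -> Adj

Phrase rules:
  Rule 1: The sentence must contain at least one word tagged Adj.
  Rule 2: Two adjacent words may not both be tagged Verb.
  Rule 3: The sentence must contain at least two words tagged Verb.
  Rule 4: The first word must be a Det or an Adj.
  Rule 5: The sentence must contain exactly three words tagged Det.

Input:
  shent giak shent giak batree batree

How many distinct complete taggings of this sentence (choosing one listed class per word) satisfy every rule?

Candidates per position — 1:shent {Det,Adj}; 2:giak {Verb,Adj}; 3:shent {Det,Adj}; 4:giak {Verb,Adj}; 5:batree {Det}; 6:batree {Det}.
There are 16 candidate sequences in total.
The sequences that satisfy every rule: Det Verb Adj Verb Det Det; Adj Verb Det Verb Det Det.
Count = 2.

2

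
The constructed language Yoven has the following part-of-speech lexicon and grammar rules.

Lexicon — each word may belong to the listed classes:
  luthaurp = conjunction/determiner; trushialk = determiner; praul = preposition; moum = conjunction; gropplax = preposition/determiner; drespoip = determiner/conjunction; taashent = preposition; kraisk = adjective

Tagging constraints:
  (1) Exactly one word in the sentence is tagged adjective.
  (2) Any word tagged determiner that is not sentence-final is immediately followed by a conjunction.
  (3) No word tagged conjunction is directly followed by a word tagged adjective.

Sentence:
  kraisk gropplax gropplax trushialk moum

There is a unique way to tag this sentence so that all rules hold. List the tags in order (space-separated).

Candidates per position — 1:kraisk {adjective}; 2:gropplax {preposition,determiner}; 3:gropplax {preposition,determiner}; 4:trushialk {determiner}; 5:moum {conjunction}.
Position 2: tagging it determiner would leave rule 2 unsatisfiable, so it must be preposition.
Position 3: tagging it determiner would leave rule 2 unsatisfiable, so it must be preposition.
So the tagging must be: adjective preposition preposition determiner conjunction.
Check: rule 1 satisfied; rule 2 satisfied; rule 3 satisfied.

adjective preposition preposition determiner conjunction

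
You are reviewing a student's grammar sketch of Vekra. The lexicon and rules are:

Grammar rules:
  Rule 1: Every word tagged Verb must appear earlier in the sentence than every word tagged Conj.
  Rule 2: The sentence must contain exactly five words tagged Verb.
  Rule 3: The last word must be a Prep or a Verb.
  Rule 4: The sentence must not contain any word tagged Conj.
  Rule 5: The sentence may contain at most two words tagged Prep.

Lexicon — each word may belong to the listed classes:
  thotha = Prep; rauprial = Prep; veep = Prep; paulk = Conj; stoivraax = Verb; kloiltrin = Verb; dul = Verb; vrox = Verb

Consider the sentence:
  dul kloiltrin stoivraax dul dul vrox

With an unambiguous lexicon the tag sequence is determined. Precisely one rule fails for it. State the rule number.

2

Fixed tagging: Verb Verb Verb Verb Verb Verb.
Rule check: R1 ✓, R2 ✗, R3 ✓, R4 ✓, R5 ✓.
Only rule 2 fails.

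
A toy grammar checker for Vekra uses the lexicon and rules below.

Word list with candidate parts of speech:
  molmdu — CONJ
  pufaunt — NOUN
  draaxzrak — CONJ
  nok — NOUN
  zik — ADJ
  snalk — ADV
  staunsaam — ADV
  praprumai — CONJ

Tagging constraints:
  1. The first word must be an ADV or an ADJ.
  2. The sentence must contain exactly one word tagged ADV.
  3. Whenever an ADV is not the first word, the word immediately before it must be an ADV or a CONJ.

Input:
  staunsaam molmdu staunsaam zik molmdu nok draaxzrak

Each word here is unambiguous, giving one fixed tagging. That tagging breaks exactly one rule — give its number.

Fixed tagging: ADV CONJ ADV ADJ CONJ NOUN CONJ.
Applying the rules: R1 pass, R2 fail, R3 pass.
Only rule 2 fails.

2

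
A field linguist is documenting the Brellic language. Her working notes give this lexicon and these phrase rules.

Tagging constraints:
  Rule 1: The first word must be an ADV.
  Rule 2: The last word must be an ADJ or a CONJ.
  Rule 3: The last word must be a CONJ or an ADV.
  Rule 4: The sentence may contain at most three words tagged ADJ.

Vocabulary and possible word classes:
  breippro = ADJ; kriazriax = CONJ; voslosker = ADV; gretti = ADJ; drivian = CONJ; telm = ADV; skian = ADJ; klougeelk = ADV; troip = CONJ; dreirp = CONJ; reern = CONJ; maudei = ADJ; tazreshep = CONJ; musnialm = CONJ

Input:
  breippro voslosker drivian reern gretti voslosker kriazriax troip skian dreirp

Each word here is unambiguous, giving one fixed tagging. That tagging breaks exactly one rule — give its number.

Fixed tagging: ADJ ADV CONJ CONJ ADJ ADV CONJ CONJ ADJ CONJ.
Checking each rule: R1 fails, R2 ok, R3 ok, R4 ok.
Only rule 1 fails.

1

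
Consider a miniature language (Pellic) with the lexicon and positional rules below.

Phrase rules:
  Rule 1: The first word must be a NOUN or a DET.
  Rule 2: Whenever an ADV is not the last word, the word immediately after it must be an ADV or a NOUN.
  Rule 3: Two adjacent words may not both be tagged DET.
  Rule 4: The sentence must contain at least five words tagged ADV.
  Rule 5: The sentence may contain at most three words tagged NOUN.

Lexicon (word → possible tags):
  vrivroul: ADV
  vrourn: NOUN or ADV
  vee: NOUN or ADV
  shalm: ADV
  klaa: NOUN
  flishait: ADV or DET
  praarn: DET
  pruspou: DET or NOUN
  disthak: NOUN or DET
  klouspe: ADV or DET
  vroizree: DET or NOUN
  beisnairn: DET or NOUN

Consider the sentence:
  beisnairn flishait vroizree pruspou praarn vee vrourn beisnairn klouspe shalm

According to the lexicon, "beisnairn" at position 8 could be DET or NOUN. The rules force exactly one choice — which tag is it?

NOUN

Candidates per position — 1:beisnairn {DET,NOUN}; 2:flishait {ADV,DET}; 3:vroizree {DET,NOUN}; 4:pruspou {DET,NOUN}; 5:praarn {DET}; 6:vee {NOUN,ADV}; 7:vrourn {NOUN,ADV}; 8:beisnairn {DET,NOUN}; 9:klouspe {ADV,DET}; 10:shalm {ADV}.
If word 2 were DET, no tagging could satisfy rule 4; so word 2 is ADV.
If word 3 were DET, no tagging could satisfy rule 2; so word 3 is NOUN.
If word 4 were DET, no tagging could satisfy rule 3; so word 4 is NOUN.
If word 6 were NOUN, no tagging could satisfy rule 4; so word 6 is ADV.
If word 7 were NOUN, no tagging could satisfy rule 4; so word 7 is ADV.
If word 8 were DET, no tagging could satisfy rule 2; so word 8 is NOUN.
If word 9 were DET, no tagging could satisfy rule 4; so word 9 is ADV.
If word 1 were NOUN, no tagging could satisfy rule 5; so word 1 is DET.
The only consistent sequence is: DET ADV NOUN NOUN DET ADV ADV NOUN ADV ADV.
Checking: rule 1 ok; rule 2 ok; rule 3 ok; rule 4 ok; rule 5 ok.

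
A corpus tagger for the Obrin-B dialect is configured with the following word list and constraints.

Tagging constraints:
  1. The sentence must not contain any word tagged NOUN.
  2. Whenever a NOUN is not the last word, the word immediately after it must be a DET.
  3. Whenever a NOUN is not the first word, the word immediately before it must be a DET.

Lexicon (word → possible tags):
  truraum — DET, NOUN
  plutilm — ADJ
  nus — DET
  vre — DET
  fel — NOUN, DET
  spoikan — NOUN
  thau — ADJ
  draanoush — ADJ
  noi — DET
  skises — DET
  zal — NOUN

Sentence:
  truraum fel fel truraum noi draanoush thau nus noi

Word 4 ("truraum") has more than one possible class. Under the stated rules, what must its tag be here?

Candidates per position — 1:truraum {DET,NOUN}; 2:fel {NOUN,DET}; 3:fel {NOUN,DET}; 4:truraum {DET,NOUN}; 5:noi {DET}; 6:draanoush {ADJ}; 7:thau {ADJ}; 8:nus {DET}; 9:noi {DET}.
Word 1 cannot be NOUN — rule 1 would then fail for every completion. It is DET.
Word 2 cannot be NOUN — rule 1 would then fail for every completion. It is DET.
Word 3 cannot be NOUN — rule 1 would then fail for every completion. It is DET.
Word 4 cannot be NOUN — rule 1 would then fail for every completion. It is DET.
The unique satisfying tagging is: DET DET DET DET DET ADJ ADJ DET DET.
Rule-by-rule: rule 1 ✓; rule 2 ✓; rule 3 ✓.

DET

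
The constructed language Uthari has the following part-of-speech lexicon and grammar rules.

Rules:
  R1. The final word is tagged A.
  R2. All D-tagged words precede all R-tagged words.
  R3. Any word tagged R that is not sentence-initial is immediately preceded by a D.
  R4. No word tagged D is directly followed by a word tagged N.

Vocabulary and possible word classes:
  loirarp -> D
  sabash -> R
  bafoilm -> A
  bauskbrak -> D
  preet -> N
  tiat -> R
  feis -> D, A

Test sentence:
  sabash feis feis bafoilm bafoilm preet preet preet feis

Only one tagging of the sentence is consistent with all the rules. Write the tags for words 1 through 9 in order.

R A A A A N N N A

Candidates per position — 1:sabash {R}; 2:feis {D,A}; 3:feis {D,A}; 4:bafoilm {A}; 5:bafoilm {A}; 6:preet {N}; 7:preet {N}; 8:preet {N}; 9:feis {D,A}.
At position 2, choosing D makes rule 2 impossible to satisfy; hence A.
At position 3, choosing D makes rule 2 impossible to satisfy; hence A.
At position 9, choosing D makes rule 1 impossible to satisfy; hence A.
That leaves exactly one tagging: R A A A A N N N A.
Checking: rule 1 holds; rule 2 holds; rule 3 holds; rule 4 holds.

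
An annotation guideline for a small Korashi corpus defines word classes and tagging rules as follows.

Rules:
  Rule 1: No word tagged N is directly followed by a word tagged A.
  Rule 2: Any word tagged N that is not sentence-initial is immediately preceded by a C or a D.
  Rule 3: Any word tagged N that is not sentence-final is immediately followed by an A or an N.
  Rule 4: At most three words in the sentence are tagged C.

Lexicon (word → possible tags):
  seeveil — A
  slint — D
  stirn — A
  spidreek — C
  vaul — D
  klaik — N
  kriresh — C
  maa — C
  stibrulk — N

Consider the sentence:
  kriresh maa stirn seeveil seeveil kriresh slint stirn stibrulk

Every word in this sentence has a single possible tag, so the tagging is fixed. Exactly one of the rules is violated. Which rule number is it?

2

Fixed tagging: C C A A A C D A N.
Rule check: R1 holds, R2 violated, R3 holds, R4 holds.
Only rule 2 fails.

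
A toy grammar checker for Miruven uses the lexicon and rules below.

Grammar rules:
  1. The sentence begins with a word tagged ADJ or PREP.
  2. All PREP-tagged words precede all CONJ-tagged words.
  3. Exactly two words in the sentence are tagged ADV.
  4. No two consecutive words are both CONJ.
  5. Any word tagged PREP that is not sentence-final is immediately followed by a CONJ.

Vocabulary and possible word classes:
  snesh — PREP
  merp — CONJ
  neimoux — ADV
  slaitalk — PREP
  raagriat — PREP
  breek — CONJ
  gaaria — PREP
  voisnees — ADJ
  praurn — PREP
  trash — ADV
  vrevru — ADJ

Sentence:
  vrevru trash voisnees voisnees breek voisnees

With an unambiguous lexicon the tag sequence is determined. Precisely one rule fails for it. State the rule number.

3

Fixed tagging: ADJ ADV ADJ ADJ CONJ ADJ.
Rule check: R1 ok, R2 ok, R3 fails, R4 ok, R5 ok.
Only rule 3 fails.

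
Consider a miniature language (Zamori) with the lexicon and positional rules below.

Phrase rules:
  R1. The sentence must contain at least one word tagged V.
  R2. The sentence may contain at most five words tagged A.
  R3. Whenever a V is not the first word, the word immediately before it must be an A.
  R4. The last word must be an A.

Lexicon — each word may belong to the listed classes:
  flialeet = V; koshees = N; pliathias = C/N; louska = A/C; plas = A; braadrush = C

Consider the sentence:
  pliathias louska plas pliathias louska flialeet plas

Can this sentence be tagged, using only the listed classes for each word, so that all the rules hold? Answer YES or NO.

Candidates per position — 1:pliathias {C,N}; 2:louska {A,C}; 3:plas {A}; 4:pliathias {C,N}; 5:louska {A,C}; 6:flialeet {V}; 7:plas {A}.
One satisfying assignment: C C A C A V A.
Rule-by-rule: rule 1 holds; rule 2 holds; rule 3 holds; rule 4 holds.

YES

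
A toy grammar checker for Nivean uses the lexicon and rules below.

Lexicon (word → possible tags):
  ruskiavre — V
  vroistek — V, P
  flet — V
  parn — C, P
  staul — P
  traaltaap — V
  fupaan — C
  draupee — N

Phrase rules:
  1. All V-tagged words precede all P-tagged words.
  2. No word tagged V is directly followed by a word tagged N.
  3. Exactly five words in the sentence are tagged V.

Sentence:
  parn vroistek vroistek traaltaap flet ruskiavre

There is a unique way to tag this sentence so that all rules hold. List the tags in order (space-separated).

Candidates per position — 1:parn {C,P}; 2:vroistek {V,P}; 3:vroistek {V,P}; 4:traaltaap {V}; 5:flet {V}; 6:ruskiavre {V}.
If word 1 were P, no tagging could satisfy rule 1; so word 1 is C.
If word 2 were P, no tagging could satisfy rule 1; so word 2 is V.
If word 3 were P, no tagging could satisfy rule 1; so word 3 is V.
That leaves exactly one tagging: C V V V V V.
Checking: rule 1 ok; rule 2 ok; rule 3 ok.

C V V V V V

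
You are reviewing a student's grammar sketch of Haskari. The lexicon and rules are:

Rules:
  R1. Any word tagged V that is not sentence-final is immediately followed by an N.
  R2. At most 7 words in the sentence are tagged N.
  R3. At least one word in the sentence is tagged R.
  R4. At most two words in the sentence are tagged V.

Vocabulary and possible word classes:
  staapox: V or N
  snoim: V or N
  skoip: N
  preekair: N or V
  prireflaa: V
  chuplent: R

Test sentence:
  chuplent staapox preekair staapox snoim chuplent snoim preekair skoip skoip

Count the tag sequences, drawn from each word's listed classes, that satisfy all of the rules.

12

Candidates per position — 1:chuplent {R}; 2:staapox {V,N}; 3:preekair {N,V}; 4:staapox {V,N}; 5:snoim {V,N}; 6:chuplent {R}; 7:snoim {V,N}; 8:preekair {N,V}; 9:skoip {N}; 10:skoip {N}.
There are 64 candidate sequences in total.
Checking each against the rules leaves 12 sequences.
Count = 12.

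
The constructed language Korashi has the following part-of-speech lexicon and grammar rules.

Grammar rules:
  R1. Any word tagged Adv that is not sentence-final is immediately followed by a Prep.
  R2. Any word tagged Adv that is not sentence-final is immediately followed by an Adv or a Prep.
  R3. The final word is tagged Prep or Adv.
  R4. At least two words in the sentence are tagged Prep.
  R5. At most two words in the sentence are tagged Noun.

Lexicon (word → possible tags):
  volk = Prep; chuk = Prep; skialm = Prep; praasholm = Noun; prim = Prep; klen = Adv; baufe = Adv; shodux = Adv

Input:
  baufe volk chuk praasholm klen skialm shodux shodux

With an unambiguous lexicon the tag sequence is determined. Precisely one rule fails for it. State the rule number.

Fixed tagging: Adv Prep Prep Noun Adv Prep Adv Adv.
Rule check: R1 fail, R2 pass, R3 pass, R4 pass, R5 pass.
Only rule 1 fails.

1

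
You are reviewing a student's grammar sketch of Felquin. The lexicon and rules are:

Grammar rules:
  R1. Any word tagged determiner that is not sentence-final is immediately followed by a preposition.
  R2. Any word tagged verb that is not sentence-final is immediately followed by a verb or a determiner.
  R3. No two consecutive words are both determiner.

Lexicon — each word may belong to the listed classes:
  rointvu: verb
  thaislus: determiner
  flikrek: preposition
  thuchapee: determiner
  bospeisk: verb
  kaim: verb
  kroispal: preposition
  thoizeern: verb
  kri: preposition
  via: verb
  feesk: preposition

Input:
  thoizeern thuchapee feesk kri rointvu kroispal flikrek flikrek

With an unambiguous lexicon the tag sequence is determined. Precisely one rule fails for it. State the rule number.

2

Fixed tagging: verb determiner preposition preposition verb preposition preposition preposition.
Checking each rule: R1 ✓, R2 ✗, R3 ✓.
Only rule 2 fails.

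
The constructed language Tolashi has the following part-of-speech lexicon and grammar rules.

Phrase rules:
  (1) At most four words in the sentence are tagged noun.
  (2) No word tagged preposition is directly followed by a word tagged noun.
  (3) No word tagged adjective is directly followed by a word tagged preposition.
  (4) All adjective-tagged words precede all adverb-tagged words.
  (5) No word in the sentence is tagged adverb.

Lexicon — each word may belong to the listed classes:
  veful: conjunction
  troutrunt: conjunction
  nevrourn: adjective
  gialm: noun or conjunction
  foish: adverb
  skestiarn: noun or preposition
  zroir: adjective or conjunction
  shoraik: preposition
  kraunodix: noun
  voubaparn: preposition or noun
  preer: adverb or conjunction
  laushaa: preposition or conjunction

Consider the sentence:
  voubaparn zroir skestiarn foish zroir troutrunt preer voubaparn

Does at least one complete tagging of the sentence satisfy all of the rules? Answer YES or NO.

NO

Candidates per position — 1:voubaparn {preposition,noun}; 2:zroir {adjective,conjunction}; 3:skestiarn {noun,preposition}; 4:foish {adverb}; 5:zroir {adjective,conjunction}; 6:troutrunt {conjunction}; 7:preer {adverb,conjunction}; 8:voubaparn {preposition,noun}.
Rule 5 cannot be satisfied by any choice of tags from the lexicon.
So there is no consistent tagging.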